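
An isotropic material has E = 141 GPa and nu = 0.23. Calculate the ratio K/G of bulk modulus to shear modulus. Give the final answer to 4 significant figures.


G = E / (2*(1+nu))
G = 141 / (2*(1+0.23)) = 57.3171 GPa
K = E / (3*(1-2*nu))
K = 141 / (3*(1-2*0.23)) = 87.037 GPa
K/G = 87.037 / 57.3171 = 1.519


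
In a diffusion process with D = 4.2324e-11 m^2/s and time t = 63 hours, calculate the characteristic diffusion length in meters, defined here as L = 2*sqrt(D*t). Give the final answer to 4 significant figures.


t = 63 hr = 226800 s
Diffusion length = 2*sqrt(D*t)
= 2*sqrt(4.2324e-11 * 226800)
= 6.196e-03 m


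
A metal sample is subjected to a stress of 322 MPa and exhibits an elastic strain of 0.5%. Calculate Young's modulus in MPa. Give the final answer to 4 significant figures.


E = sigma / epsilon
epsilon = 0.5% = 5e-03
E = 322 / 5e-03
E = 64400 MPa


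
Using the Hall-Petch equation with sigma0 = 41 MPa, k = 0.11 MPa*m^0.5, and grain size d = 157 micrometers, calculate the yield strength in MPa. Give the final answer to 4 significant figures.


sigma_y = sigma0 + k / sqrt(d)
d = 157 um = 1.57e-04 m
sigma_y = 41 + 0.11 / sqrt(1.57e-04)
sigma_y = 49.78 MPa


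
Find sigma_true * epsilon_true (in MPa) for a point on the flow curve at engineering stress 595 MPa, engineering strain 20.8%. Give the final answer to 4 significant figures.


sigma_true = sigma_eng * (1 + epsilon_eng)
sigma_true = 595 * (1 + 0.208) = 718.76 MPa
epsilon_true = ln(1 + epsilon_eng)
epsilon_true = ln(1 + 0.208) = 0.188966
sigma_true * epsilon_true = 718.76 * 0.188966 = 135.8 MPa


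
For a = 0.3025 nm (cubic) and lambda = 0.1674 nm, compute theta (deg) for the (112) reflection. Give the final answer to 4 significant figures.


d = a / sqrt(h^2+k^2+l^2)
d = 0.3025 / sqrt(6) = 0.123495 nm
lambda = 2*d*sin(theta)  =>  sin(theta) = lambda / (2*d)
sin(theta) = 0.1674 / (2 * 0.123495) = 0.67776
theta = 42.67 deg


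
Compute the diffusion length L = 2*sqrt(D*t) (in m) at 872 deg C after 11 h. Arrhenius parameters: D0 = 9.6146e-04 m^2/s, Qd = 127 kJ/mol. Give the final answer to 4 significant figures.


Step 1: D = D0 * exp(-Qd/(R*T))
T = 1145.15 K
D = 9.6146e-04 * exp(-127e3 / (8.314 * 1145.15)) = 1.548e-09 m^2/s
Step 2: L = 2*sqrt(D*t)
t = 11 h = 39600 s
L = 2*sqrt(1.548e-09 * 39600) = 0.01566 m


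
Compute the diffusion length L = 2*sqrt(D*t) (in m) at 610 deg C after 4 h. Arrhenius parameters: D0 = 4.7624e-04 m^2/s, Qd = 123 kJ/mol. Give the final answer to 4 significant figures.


Step 1: D = D0 * exp(-Qd/(R*T))
T = 883.15 K
D = 4.7624e-04 * exp(-123e3 / (8.314 * 883.15)) = 2.52712e-11 m^2/s
Step 2: L = 2*sqrt(D*t)
t = 4 h = 14400 s
L = 2*sqrt(2.52712e-11 * 14400) = 1.206e-03 m


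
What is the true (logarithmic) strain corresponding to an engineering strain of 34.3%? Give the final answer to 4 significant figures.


epsilon_true = ln(1 + epsilon_eng)
epsilon_true = ln(1 + 0.343)
epsilon_true = 0.2949


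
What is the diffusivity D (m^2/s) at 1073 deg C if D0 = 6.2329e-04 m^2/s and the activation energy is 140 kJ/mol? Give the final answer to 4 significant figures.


D = D0 * exp(-Qd / (R*T))
T = 1346.15 K
D = 6.2329e-04 * exp(-140e3 / (8.314 * 1346.15))
D = 2.302e-09 m^2/s


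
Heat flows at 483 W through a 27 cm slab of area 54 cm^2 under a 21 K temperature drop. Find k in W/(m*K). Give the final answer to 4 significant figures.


k = Q*L / (A*dT)
L = 0.27 m, A = 5.4e-03 m^2
k = 483 * 0.27 / (5.4e-03 * 21)
k = 1150 W/(m*K)


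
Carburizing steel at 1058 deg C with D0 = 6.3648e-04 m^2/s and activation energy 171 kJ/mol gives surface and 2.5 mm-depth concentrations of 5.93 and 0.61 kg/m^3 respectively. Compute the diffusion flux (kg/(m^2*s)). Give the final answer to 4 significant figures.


Step 1: D = D0 * exp(-Qd/(R*T))
T = 1058 + 273.15 = 1331.15 K
D = 6.3648e-04 * exp(-171e3 / (8.314 * 1331.15)) = 1.24012e-10 m^2/s
Step 2: J = D * (C1 - C2) / dx
J = 1.24012e-10 * (5.93 - 0.61) / 2.5e-03
J = 2.639e-07 kg/(m^2*s)


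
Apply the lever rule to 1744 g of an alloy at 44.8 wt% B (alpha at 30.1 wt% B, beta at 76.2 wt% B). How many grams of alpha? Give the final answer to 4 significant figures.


f_alpha = (C_beta - C0) / (C_beta - C_alpha)
f_alpha = (76.2 - 44.8) / (76.2 - 30.1) = 0.681128
m_alpha = f_alpha * m_total = 0.681128 * 1744 = 1188 g


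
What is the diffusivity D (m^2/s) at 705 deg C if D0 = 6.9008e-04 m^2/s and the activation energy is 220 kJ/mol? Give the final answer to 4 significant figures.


D = D0 * exp(-Qd / (R*T))
T = 978.15 K
D = 6.9008e-04 * exp(-220e3 / (8.314 * 978.15))
D = 1.231e-15 m^2/s


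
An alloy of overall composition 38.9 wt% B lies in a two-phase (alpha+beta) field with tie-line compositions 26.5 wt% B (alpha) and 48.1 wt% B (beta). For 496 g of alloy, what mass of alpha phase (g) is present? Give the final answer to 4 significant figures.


f_alpha = (C_beta - C0) / (C_beta - C_alpha)
f_alpha = (48.1 - 38.9) / (48.1 - 26.5) = 0.425926
m_alpha = f_alpha * m_total = 0.425926 * 496 = 211.3 g


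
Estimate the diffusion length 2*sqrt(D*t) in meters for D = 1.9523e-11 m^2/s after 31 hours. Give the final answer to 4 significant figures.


t = 31 hr = 111600 s
Diffusion length = 2*sqrt(D*t)
= 2*sqrt(1.9523e-11 * 111600)
= 2.952e-03 m


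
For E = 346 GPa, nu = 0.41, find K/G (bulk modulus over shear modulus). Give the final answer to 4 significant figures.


G = E / (2*(1+nu))
G = 346 / (2*(1+0.41)) = 122.695 GPa
K = E / (3*(1-2*nu))
K = 346 / (3*(1-2*0.41)) = 640.741 GPa
K/G = 640.741 / 122.695 = 5.222


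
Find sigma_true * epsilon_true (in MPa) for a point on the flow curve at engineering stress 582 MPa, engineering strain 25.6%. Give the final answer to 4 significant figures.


sigma_true = sigma_eng * (1 + epsilon_eng)
sigma_true = 582 * (1 + 0.256) = 730.992 MPa
epsilon_true = ln(1 + epsilon_eng)
epsilon_true = ln(1 + 0.256) = 0.227932
sigma_true * epsilon_true = 730.992 * 0.227932 = 166.6 MPa


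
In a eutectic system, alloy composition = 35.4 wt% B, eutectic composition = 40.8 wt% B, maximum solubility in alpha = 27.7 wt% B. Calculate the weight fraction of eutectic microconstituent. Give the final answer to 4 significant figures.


f_primary = (C_e - C0) / (C_e - C_alpha_max)
f_primary = (40.8 - 35.4) / (40.8 - 27.7)
f_primary = 0.412214
f_eutectic = 1 - 0.412214 = 0.5878


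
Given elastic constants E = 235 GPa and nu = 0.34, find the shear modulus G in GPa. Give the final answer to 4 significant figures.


G = E / (2*(1+nu))
G = 235 / (2*(1+0.34))
G = 87.69 GPa


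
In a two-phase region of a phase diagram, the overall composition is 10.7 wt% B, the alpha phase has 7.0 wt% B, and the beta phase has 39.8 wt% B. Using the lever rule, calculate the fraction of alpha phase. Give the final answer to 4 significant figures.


f_alpha = (C_beta - C0) / (C_beta - C_alpha)
f_alpha = (39.8 - 10.7) / (39.8 - 7.0)
f_alpha = 0.8872


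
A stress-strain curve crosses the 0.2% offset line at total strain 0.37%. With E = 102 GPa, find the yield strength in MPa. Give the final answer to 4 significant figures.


Offset strain = 0.002
Elastic strain at yield = total_strain - offset = 3.7e-03 - 0.002 = 1.7e-03
sigma_y = E * elastic_strain = 102000 * 1.7e-03
sigma_y = 173.4 MPa


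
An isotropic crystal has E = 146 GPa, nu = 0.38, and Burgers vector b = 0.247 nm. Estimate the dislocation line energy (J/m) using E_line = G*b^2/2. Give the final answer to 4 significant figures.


Step 1: G = E / (2*(1+nu))
G = 146 / (2*(1+0.38)) = 52.8986 GPa = 5.28986e+10 Pa
Step 2: E_line = G*b^2/2
b = 0.247 nm = 2.47e-10 m
E_line = 0.5 * 5.28986e+10 * (2.47e-10)^2 = 1.614e-09 J/m


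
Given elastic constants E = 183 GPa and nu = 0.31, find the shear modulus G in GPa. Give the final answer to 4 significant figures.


G = E / (2*(1+nu))
G = 183 / (2*(1+0.31))
G = 69.85 GPa


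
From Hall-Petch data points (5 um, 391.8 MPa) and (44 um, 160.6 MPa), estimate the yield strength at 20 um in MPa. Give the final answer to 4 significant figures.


sigma_y = sigma0 + k / sqrt(d)
1/sqrt(d1) = 1/sqrt(5e-06) = 447.214;  1/sqrt(d2) = 150.756
k = (sigma1 - sigma2) / (1/sqrt(d1) - 1/sqrt(d2)) = (391.8 - 160.6) / (447.214 - 150.756) = 0.779875 MPa*m^0.5
sigma0 = sigma1 - k/sqrt(d1) = 391.8 - 0.779875*447.214 = 43.0295 MPa
sigma_y(d3) = 43.0295 + 0.779875 / sqrt(2e-05) = 217.4 MPa


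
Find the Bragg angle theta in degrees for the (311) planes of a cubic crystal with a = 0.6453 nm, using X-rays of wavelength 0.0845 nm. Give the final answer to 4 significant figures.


d = a / sqrt(h^2+k^2+l^2)
d = 0.6453 / sqrt(11) = 0.194565 nm
lambda = 2*d*sin(theta)  =>  sin(theta) = lambda / (2*d)
sin(theta) = 0.0845 / (2 * 0.194565) = 0.217151
theta = 12.54 deg


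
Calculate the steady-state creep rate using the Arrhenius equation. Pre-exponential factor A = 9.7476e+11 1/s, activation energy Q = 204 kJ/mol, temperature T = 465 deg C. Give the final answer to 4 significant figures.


rate = A * exp(-Q / (R*T))
T = 465 + 273.15 = 738.15 K
rate = 9.7476e+11 * exp(-204e3 / (8.314 * 738.15))
rate = 3.568e-03 1/s


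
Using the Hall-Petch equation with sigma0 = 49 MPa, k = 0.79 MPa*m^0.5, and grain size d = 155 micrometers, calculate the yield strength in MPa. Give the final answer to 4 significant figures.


sigma_y = sigma0 + k / sqrt(d)
d = 155 um = 1.55e-04 m
sigma_y = 49 + 0.79 / sqrt(1.55e-04)
sigma_y = 112.5 MPa


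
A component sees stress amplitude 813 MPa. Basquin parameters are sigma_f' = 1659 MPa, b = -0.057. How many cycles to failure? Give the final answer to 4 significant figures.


sigma_a = sigma_f' * (2*Nf)^b
2*Nf = (sigma_a / sigma_f')^(1/b)
2*Nf = (813 / 1659)^(1/-0.057)
2*Nf = 271840
Nf = 135900 cycles


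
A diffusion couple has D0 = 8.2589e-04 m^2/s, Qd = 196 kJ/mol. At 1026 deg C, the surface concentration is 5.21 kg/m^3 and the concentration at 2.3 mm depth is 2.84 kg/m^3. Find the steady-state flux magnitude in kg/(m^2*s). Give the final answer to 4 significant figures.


Step 1: D = D0 * exp(-Qd/(R*T))
T = 1026 + 273.15 = 1299.15 K
D = 8.2589e-04 * exp(-196e3 / (8.314 * 1299.15)) = 1.0867e-11 m^2/s
Step 2: J = D * (C1 - C2) / dx
J = 1.0867e-11 * (5.21 - 2.84) / 2.3e-03
J = 1.12e-08 kg/(m^2*s)


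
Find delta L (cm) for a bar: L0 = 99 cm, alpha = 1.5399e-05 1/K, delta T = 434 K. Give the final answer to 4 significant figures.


dL = L0 * alpha * dT
dL = 99 * 1.5399e-05 * 434
dL = 0.6616 cm


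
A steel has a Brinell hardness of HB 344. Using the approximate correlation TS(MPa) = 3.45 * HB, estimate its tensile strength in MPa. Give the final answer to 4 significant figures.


TS (MPa) = 3.45 * HB
TS = 3.45 * 344
TS = 1187 MPa


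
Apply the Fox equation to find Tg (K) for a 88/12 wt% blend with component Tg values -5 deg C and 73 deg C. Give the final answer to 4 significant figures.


1/Tg = w1/Tg1 + w2/Tg2 (in Kelvin)
Tg1 = 268.15 K, Tg2 = 346.15 K
1/Tg = 0.88/268.15 + 0.12/346.15
Tg = 275.6 K


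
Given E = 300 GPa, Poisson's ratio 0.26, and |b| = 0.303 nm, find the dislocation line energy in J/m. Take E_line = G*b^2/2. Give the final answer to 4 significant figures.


Step 1: G = E / (2*(1+nu))
G = 300 / (2*(1+0.26)) = 119.048 GPa = 1.19048e+11 Pa
Step 2: E_line = G*b^2/2
b = 0.303 nm = 3.03e-10 m
E_line = 0.5 * 1.19048e+11 * (3.03e-10)^2 = 5.465e-09 J/m


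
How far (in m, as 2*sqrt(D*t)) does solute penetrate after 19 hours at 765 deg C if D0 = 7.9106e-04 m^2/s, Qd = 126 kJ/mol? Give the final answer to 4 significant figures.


Step 1: D = D0 * exp(-Qd/(R*T))
T = 1038.15 K
D = 7.9106e-04 * exp(-126e3 / (8.314 * 1038.15)) = 3.61639e-10 m^2/s
Step 2: L = 2*sqrt(D*t)
t = 19 h = 68400 s
L = 2*sqrt(3.61639e-10 * 68400) = 9.947e-03 m


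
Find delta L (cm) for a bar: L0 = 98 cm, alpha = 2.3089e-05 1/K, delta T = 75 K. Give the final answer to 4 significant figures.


dL = L0 * alpha * dT
dL = 98 * 2.3089e-05 * 75
dL = 0.1697 cm


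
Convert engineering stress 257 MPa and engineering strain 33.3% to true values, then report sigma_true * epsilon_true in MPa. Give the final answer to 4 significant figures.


sigma_true = sigma_eng * (1 + epsilon_eng)
sigma_true = 257 * (1 + 0.333) = 342.581 MPa
epsilon_true = ln(1 + epsilon_eng)
epsilon_true = ln(1 + 0.333) = 0.287432
sigma_true * epsilon_true = 342.581 * 0.287432 = 98.47 MPa


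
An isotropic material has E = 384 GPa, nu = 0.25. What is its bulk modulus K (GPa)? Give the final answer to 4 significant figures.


K = E / (3*(1-2*nu))
K = 384 / (3*(1-2*0.25))
K = 256 GPa


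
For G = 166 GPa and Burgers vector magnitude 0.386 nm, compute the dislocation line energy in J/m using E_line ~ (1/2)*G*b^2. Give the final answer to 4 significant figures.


E = G*b^2/2
b = 0.386 nm = 3.86e-10 m
G = 166 GPa = 1.66e+11 Pa
E = 0.5 * 1.66e+11 * (3.86e-10)^2
E = 1.237e-08 J/m


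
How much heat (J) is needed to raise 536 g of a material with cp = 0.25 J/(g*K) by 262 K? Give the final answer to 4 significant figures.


Q = m * cp * dT
Q = 536 * 0.25 * 262
Q = 35110 J


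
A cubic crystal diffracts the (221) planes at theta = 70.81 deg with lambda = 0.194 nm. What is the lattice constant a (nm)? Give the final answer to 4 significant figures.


d = lambda / (2*sin(theta))
d = 0.194 / (2*sin(70.81 deg))
d = 0.102707 nm
a = d * sqrt(h^2+k^2+l^2) = 0.102707 * sqrt(9)
a = 0.3081 nm


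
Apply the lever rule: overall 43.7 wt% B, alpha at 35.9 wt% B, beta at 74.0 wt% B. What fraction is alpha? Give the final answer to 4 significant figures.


f_alpha = (C_beta - C0) / (C_beta - C_alpha)
f_alpha = (74.0 - 43.7) / (74.0 - 35.9)
f_alpha = 0.7953


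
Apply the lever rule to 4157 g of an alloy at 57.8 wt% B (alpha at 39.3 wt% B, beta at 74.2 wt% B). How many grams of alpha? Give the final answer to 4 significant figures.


f_alpha = (C_beta - C0) / (C_beta - C_alpha)
f_alpha = (74.2 - 57.8) / (74.2 - 39.3) = 0.469914
m_alpha = f_alpha * m_total = 0.469914 * 4157 = 1953 g


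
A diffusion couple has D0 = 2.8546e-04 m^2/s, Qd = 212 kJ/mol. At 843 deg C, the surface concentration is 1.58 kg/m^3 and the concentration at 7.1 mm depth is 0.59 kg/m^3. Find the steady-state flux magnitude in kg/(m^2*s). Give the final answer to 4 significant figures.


Step 1: D = D0 * exp(-Qd/(R*T))
T = 843 + 273.15 = 1116.15 K
D = 2.8546e-04 * exp(-212e3 / (8.314 * 1116.15)) = 3.41831e-14 m^2/s
Step 2: J = D * (C1 - C2) / dx
J = 3.41831e-14 * (1.58 - 0.59) / 7.1e-03
J = 4.766e-12 kg/(m^2*s)


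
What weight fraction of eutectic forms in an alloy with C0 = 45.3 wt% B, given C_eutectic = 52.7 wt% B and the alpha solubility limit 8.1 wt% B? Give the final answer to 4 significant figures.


f_primary = (C_e - C0) / (C_e - C_alpha_max)
f_primary = (52.7 - 45.3) / (52.7 - 8.1)
f_primary = 0.165919
f_eutectic = 1 - 0.165919 = 0.8341


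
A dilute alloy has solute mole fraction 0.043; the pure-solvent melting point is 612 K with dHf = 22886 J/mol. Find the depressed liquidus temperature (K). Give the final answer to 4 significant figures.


dT = R*Tm^2*x / dHf
dT = 8.314 * 612^2 * 0.043 / 22886
dT = 5.85075 K
T_new = 612 - 5.85075 = 606.1 K


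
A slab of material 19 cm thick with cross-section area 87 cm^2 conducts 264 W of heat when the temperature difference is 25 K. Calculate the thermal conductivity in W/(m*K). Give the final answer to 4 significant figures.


k = Q*L / (A*dT)
L = 0.19 m, A = 8.7e-03 m^2
k = 264 * 0.19 / (8.7e-03 * 25)
k = 230.6 W/(m*K)


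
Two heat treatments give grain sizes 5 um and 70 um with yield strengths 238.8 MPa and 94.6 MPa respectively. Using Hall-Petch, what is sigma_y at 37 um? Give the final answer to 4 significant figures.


sigma_y = sigma0 + k / sqrt(d)
1/sqrt(d1) = 1/sqrt(5e-06) = 447.214;  1/sqrt(d2) = 119.523
k = (sigma1 - sigma2) / (1/sqrt(d1) - 1/sqrt(d2)) = (238.8 - 94.6) / (447.214 - 119.523) = 0.440049 MPa*m^0.5
sigma0 = sigma1 - k/sqrt(d1) = 238.8 - 0.440049*447.214 = 42.0041 MPa
sigma_y(d3) = 42.0041 + 0.440049 / sqrt(3.7e-05) = 114.3 MPa


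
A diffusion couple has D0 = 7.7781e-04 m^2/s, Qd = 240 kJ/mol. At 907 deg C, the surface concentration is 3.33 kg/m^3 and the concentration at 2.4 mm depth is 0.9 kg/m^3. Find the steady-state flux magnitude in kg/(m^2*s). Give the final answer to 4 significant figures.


Step 1: D = D0 * exp(-Qd/(R*T))
T = 907 + 273.15 = 1180.15 K
D = 7.7781e-04 * exp(-240e3 / (8.314 * 1180.15)) = 1.85287e-14 m^2/s
Step 2: J = D * (C1 - C2) / dx
J = 1.85287e-14 * (3.33 - 0.9) / 2.4e-03
J = 1.876e-11 kg/(m^2*s)


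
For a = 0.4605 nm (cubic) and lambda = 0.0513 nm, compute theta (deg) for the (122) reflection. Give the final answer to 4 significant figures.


d = a / sqrt(h^2+k^2+l^2)
d = 0.4605 / sqrt(9) = 0.1535 nm
lambda = 2*d*sin(theta)  =>  sin(theta) = lambda / (2*d)
sin(theta) = 0.0513 / (2 * 0.1535) = 0.167101
theta = 9.619 deg


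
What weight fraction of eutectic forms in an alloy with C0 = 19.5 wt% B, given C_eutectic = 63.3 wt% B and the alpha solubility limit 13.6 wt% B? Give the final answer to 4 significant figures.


f_primary = (C_e - C0) / (C_e - C_alpha_max)
f_primary = (63.3 - 19.5) / (63.3 - 13.6)
f_primary = 0.881288
f_eutectic = 1 - 0.881288 = 0.1187


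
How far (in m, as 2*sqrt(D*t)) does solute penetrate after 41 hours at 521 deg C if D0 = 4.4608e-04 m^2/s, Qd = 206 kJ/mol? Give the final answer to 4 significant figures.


Step 1: D = D0 * exp(-Qd/(R*T))
T = 794.15 K
D = 4.4608e-04 * exp(-206e3 / (8.314 * 794.15)) = 1.25725e-17 m^2/s
Step 2: L = 2*sqrt(D*t)
t = 41 h = 147600 s
L = 2*sqrt(1.25725e-17 * 147600) = 2.724e-06 m


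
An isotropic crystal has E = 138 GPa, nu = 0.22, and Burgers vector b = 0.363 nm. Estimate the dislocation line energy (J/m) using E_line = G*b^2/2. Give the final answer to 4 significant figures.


Step 1: G = E / (2*(1+nu))
G = 138 / (2*(1+0.22)) = 56.5574 GPa = 5.65574e+10 Pa
Step 2: E_line = G*b^2/2
b = 0.363 nm = 3.63e-10 m
E_line = 0.5 * 5.65574e+10 * (3.63e-10)^2 = 3.726e-09 J/m


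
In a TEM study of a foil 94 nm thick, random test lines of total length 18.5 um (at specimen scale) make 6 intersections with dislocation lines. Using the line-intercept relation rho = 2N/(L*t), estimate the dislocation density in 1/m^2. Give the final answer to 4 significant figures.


rho = 2N / (L * t)
L = 18.5 um = 1.85e-05 m, t = 94 nm = 9.4e-08 m
rho = 2 * 6 / (1.85e-05 * 9.4e-08)
rho = 6.901e+12 1/m^2


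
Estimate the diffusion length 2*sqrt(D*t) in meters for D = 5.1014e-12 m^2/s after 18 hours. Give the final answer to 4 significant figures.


t = 18 hr = 64800 s
Diffusion length = 2*sqrt(D*t)
= 2*sqrt(5.1014e-12 * 64800)
= 1.15e-03 m


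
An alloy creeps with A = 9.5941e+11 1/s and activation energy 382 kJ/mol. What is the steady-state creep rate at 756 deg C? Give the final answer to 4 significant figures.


rate = A * exp(-Q / (R*T))
T = 756 + 273.15 = 1029.15 K
rate = 9.5941e+11 * exp(-382e3 / (8.314 * 1029.15))
rate = 3.916e-08 1/s


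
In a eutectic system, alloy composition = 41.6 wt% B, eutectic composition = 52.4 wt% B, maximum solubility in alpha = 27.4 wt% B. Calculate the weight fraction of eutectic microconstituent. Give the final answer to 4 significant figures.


f_primary = (C_e - C0) / (C_e - C_alpha_max)
f_primary = (52.4 - 41.6) / (52.4 - 27.4)
f_primary = 0.432
f_eutectic = 1 - 0.432 = 0.568


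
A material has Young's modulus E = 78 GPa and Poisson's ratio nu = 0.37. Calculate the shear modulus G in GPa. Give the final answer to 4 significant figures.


G = E / (2*(1+nu))
G = 78 / (2*(1+0.37))
G = 28.47 GPa


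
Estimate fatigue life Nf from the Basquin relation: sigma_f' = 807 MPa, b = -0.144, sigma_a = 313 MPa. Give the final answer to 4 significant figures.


sigma_a = sigma_f' * (2*Nf)^b
2*Nf = (sigma_a / sigma_f')^(1/b)
2*Nf = (313 / 807)^(1/-0.144)
2*Nf = 718.543
Nf = 359.3 cycles


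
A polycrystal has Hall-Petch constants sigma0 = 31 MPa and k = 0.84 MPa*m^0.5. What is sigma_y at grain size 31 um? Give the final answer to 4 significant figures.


sigma_y = sigma0 + k / sqrt(d)
d = 31 um = 3.1e-05 m
sigma_y = 31 + 0.84 / sqrt(3.1e-05)
sigma_y = 181.9 MPa


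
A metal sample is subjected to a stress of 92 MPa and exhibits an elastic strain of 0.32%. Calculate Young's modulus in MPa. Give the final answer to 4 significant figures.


E = sigma / epsilon
epsilon = 0.32% = 3.2e-03
E = 92 / 3.2e-03
E = 28750 MPa


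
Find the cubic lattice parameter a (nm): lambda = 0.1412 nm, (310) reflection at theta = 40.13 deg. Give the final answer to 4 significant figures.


d = lambda / (2*sin(theta))
d = 0.1412 / (2*sin(40.13 deg))
d = 0.109538 nm
a = d * sqrt(h^2+k^2+l^2) = 0.109538 * sqrt(10)
a = 0.3464 nm


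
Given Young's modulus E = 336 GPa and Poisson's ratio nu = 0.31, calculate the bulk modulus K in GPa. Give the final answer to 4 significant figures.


K = E / (3*(1-2*nu))
K = 336 / (3*(1-2*0.31))
K = 294.7 GPa


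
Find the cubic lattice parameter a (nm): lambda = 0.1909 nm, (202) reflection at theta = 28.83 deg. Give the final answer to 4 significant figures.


d = lambda / (2*sin(theta))
d = 0.1909 / (2*sin(28.83 deg))
d = 0.197942 nm
a = d * sqrt(h^2+k^2+l^2) = 0.197942 * sqrt(8)
a = 0.5599 nm


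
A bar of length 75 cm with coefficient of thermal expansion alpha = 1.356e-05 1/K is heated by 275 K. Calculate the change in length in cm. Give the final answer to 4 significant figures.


dL = L0 * alpha * dT
dL = 75 * 1.356e-05 * 275
dL = 0.2797 cm


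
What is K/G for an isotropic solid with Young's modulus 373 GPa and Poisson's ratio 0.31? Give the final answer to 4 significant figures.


G = E / (2*(1+nu))
G = 373 / (2*(1+0.31)) = 142.366 GPa
K = E / (3*(1-2*nu))
K = 373 / (3*(1-2*0.31)) = 327.193 GPa
K/G = 327.193 / 142.366 = 2.298


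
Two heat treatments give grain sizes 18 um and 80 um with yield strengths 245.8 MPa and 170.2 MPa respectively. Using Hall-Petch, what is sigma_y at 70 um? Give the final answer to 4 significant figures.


sigma_y = sigma0 + k / sqrt(d)
1/sqrt(d1) = 1/sqrt(1.8e-05) = 235.702;  1/sqrt(d2) = 111.803
k = (sigma1 - sigma2) / (1/sqrt(d1) - 1/sqrt(d2)) = (245.8 - 170.2) / (235.702 - 111.803) = 0.610175 MPa*m^0.5
sigma0 = sigma1 - k/sqrt(d1) = 245.8 - 0.610175*235.702 = 101.98 MPa
sigma_y(d3) = 101.98 + 0.610175 / sqrt(7e-05) = 174.9 MPa


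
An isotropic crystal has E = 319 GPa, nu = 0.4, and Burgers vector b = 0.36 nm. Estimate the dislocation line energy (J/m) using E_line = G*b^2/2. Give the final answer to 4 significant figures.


Step 1: G = E / (2*(1+nu))
G = 319 / (2*(1+0.4)) = 113.929 GPa = 1.13929e+11 Pa
Step 2: E_line = G*b^2/2
b = 0.36 nm = 3.6e-10 m
E_line = 0.5 * 1.13929e+11 * (3.6e-10)^2 = 7.383e-09 J/m


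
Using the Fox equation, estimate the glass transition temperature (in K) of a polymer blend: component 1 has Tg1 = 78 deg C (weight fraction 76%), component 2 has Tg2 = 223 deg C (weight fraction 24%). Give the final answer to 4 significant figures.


1/Tg = w1/Tg1 + w2/Tg2 (in Kelvin)
Tg1 = 351.15 K, Tg2 = 496.15 K
1/Tg = 0.76/351.15 + 0.24/496.15
Tg = 377.6 K


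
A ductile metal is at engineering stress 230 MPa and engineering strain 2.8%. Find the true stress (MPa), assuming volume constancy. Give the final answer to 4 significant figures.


sigma_true = sigma_eng * (1 + epsilon_eng)
sigma_true = 230 * (1 + 0.028)
sigma_true = 236.4 MPa


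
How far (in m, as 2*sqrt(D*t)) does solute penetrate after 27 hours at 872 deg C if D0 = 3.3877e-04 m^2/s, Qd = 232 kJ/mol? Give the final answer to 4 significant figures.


Step 1: D = D0 * exp(-Qd/(R*T))
T = 1145.15 K
D = 3.3877e-04 * exp(-232e3 / (8.314 * 1145.15)) = 8.85364e-15 m^2/s
Step 2: L = 2*sqrt(D*t)
t = 27 h = 97200 s
L = 2*sqrt(8.85364e-15 * 97200) = 5.867e-05 m


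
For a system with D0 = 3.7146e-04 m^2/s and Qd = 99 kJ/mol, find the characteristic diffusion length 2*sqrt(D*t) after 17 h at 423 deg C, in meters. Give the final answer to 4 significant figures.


Step 1: D = D0 * exp(-Qd/(R*T))
T = 696.15 K
D = 3.7146e-04 * exp(-99e3 / (8.314 * 696.15)) = 1.38458e-11 m^2/s
Step 2: L = 2*sqrt(D*t)
t = 17 h = 61200 s
L = 2*sqrt(1.38458e-11 * 61200) = 1.841e-03 m


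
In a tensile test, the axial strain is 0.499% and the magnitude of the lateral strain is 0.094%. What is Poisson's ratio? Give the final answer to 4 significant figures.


nu = -epsilon_lat / epsilon_axial
Lateral strain is contraction (negative), so using magnitudes:
nu = 0.094 / 0.499
nu = 0.1884


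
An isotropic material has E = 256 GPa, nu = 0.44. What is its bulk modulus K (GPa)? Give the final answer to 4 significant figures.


K = E / (3*(1-2*nu))
K = 256 / (3*(1-2*0.44))
K = 711.1 GPa


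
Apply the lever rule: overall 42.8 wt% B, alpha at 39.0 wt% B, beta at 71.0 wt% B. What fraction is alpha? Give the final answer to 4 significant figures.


f_alpha = (C_beta - C0) / (C_beta - C_alpha)
f_alpha = (71.0 - 42.8) / (71.0 - 39.0)
f_alpha = 0.8813


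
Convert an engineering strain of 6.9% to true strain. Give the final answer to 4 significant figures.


epsilon_true = ln(1 + epsilon_eng)
epsilon_true = ln(1 + 0.069)
epsilon_true = 0.06672


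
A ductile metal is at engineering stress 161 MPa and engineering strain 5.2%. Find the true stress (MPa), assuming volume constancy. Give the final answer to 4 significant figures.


sigma_true = sigma_eng * (1 + epsilon_eng)
sigma_true = 161 * (1 + 0.052)
sigma_true = 169.4 MPa


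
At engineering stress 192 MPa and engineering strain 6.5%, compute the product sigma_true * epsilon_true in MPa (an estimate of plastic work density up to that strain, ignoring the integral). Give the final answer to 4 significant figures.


sigma_true = sigma_eng * (1 + epsilon_eng)
sigma_true = 192 * (1 + 0.065) = 204.48 MPa
epsilon_true = ln(1 + epsilon_eng)
epsilon_true = ln(1 + 0.065) = 0.0629748
sigma_true * epsilon_true = 204.48 * 0.0629748 = 12.88 MPa


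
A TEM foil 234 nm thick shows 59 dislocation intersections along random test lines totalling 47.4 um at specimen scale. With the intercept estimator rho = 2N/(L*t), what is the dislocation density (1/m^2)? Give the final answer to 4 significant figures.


rho = 2N / (L * t)
L = 47.4 um = 4.74e-05 m, t = 234 nm = 2.34e-07 m
rho = 2 * 59 / (4.74e-05 * 2.34e-07)
rho = 1.064e+13 1/m^2


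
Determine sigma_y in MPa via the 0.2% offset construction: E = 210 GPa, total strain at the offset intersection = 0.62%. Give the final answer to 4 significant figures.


Offset strain = 0.002
Elastic strain at yield = total_strain - offset = 6.2e-03 - 0.002 = 4.2e-03
sigma_y = E * elastic_strain = 210000 * 4.2e-03
sigma_y = 882 MPa


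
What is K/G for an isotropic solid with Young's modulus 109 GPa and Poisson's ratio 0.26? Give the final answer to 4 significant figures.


G = E / (2*(1+nu))
G = 109 / (2*(1+0.26)) = 43.254 GPa
K = E / (3*(1-2*nu))
K = 109 / (3*(1-2*0.26)) = 75.6944 GPa
K/G = 75.6944 / 43.254 = 1.75


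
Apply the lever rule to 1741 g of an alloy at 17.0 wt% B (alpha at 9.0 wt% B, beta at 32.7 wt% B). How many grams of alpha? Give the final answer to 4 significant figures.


f_alpha = (C_beta - C0) / (C_beta - C_alpha)
f_alpha = (32.7 - 17.0) / (32.7 - 9.0) = 0.662447
m_alpha = f_alpha * m_total = 0.662447 * 1741 = 1153 g


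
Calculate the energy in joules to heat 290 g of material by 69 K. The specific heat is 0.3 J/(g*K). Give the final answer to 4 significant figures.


Q = m * cp * dT
Q = 290 * 0.3 * 69
Q = 6003 J


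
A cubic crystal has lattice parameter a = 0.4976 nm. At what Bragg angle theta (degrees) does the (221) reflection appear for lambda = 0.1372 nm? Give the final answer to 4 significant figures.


d = a / sqrt(h^2+k^2+l^2)
d = 0.4976 / sqrt(9) = 0.165867 nm
lambda = 2*d*sin(theta)  =>  sin(theta) = lambda / (2*d)
sin(theta) = 0.1372 / (2 * 0.165867) = 0.413585
theta = 24.43 deg


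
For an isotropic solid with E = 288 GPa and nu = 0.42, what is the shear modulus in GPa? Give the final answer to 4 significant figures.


G = E / (2*(1+nu))
G = 288 / (2*(1+0.42))
G = 101.4 GPa


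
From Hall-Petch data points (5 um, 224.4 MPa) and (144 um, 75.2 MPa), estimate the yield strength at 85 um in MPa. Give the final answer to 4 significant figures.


sigma_y = sigma0 + k / sqrt(d)
1/sqrt(d1) = 1/sqrt(5e-06) = 447.214;  1/sqrt(d2) = 83.3333
k = (sigma1 - sigma2) / (1/sqrt(d1) - 1/sqrt(d2)) = (224.4 - 75.2) / (447.214 - 83.3333) = 0.410025 MPa*m^0.5
sigma0 = sigma1 - k/sqrt(d1) = 224.4 - 0.410025*447.214 = 41.0313 MPa
sigma_y(d3) = 41.0313 + 0.410025 / sqrt(8.5e-05) = 85.5 MPa


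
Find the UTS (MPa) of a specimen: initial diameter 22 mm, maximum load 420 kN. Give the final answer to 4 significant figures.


A0 = pi*(d/2)^2 = pi*(22/2)^2 = 380.133 mm^2
UTS = F_max / A0 = 420*1000 / 380.133
UTS = 1105 MPa


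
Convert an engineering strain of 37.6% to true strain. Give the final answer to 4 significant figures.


epsilon_true = ln(1 + epsilon_eng)
epsilon_true = ln(1 + 0.376)
epsilon_true = 0.3192


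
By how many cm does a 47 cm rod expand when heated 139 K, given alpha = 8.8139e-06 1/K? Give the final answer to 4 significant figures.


dL = L0 * alpha * dT
dL = 47 * 8.8139e-06 * 139
dL = 0.05758 cm


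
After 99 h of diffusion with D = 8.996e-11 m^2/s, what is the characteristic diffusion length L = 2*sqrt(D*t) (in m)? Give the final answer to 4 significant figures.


t = 99 hr = 356400 s
Diffusion length = 2*sqrt(D*t)
= 2*sqrt(8.996e-11 * 356400)
= 0.01132 m


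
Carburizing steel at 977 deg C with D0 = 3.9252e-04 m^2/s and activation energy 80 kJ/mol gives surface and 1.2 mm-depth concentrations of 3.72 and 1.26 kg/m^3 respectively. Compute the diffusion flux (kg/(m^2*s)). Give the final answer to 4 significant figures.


Step 1: D = D0 * exp(-Qd/(R*T))
T = 977 + 273.15 = 1250.15 K
D = 3.9252e-04 * exp(-80e3 / (8.314 * 1250.15)) = 1.78289e-07 m^2/s
Step 2: J = D * (C1 - C2) / dx
J = 1.78289e-07 * (3.72 - 1.26) / 1.2e-03
J = 3.655e-04 kg/(m^2*s)


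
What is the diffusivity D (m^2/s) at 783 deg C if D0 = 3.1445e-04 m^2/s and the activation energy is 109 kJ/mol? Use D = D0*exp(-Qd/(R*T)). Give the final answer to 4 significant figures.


D = D0 * exp(-Qd / (R*T))
T = 1056.15 K
D = 3.1445e-04 * exp(-109e3 / (8.314 * 1056.15))
D = 1.278e-09 m^2/s


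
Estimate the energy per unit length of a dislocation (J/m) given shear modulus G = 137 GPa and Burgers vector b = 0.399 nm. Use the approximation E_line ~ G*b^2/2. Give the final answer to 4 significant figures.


E = G*b^2/2
b = 0.399 nm = 3.99e-10 m
G = 137 GPa = 1.37e+11 Pa
E = 0.5 * 1.37e+11 * (3.99e-10)^2
E = 1.091e-08 J/m


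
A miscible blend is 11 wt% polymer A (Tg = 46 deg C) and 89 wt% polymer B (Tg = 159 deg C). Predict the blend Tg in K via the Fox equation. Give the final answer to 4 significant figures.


1/Tg = w1/Tg1 + w2/Tg2 (in Kelvin)
Tg1 = 319.15 K, Tg2 = 432.15 K
1/Tg = 0.11/319.15 + 0.89/432.15
Tg = 415.9 K


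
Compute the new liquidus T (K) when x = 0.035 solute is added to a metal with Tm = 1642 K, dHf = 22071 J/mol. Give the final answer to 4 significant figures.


dT = R*Tm^2*x / dHf
dT = 8.314 * 1642^2 * 0.035 / 22071
dT = 35.547 K
T_new = 1642 - 35.547 = 1606 K


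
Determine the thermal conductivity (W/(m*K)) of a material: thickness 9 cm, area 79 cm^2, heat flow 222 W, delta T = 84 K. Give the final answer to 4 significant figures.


k = Q*L / (A*dT)
L = 0.09 m, A = 7.9e-03 m^2
k = 222 * 0.09 / (7.9e-03 * 84)
k = 30.11 W/(m*K)


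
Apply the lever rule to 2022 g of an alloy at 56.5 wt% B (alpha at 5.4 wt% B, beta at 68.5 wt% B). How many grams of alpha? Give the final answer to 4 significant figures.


f_alpha = (C_beta - C0) / (C_beta - C_alpha)
f_alpha = (68.5 - 56.5) / (68.5 - 5.4) = 0.190174
m_alpha = f_alpha * m_total = 0.190174 * 2022 = 384.5 g


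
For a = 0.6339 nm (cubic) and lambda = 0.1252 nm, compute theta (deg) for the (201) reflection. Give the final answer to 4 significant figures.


d = a / sqrt(h^2+k^2+l^2)
d = 0.6339 / sqrt(5) = 0.283489 nm
lambda = 2*d*sin(theta)  =>  sin(theta) = lambda / (2*d)
sin(theta) = 0.1252 / (2 * 0.283489) = 0.22082
theta = 12.76 deg


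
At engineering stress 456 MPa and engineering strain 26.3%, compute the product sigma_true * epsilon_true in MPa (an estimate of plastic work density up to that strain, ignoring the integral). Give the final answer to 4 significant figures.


sigma_true = sigma_eng * (1 + epsilon_eng)
sigma_true = 456 * (1 + 0.263) = 575.928 MPa
epsilon_true = ln(1 + epsilon_eng)
epsilon_true = ln(1 + 0.263) = 0.23349
sigma_true * epsilon_true = 575.928 * 0.23349 = 134.5 MPa


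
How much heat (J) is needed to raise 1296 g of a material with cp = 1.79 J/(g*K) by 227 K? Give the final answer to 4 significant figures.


Q = m * cp * dT
Q = 1296 * 1.79 * 227
Q = 526600 J


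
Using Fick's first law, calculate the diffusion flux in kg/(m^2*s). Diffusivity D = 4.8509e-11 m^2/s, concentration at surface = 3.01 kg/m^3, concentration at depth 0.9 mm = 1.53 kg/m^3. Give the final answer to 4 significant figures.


J = -D * (dC/dx) = D * (C1 - C2) / dx
J = 4.8509e-11 * (3.01 - 1.53) / 9e-04
J = 7.977e-08 kg/(m^2*s)


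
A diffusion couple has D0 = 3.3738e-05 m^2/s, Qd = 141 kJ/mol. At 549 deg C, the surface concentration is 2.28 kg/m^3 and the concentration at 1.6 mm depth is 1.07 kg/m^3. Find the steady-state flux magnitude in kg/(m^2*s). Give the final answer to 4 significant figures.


Step 1: D = D0 * exp(-Qd/(R*T))
T = 549 + 273.15 = 822.15 K
D = 3.3738e-05 * exp(-141e3 / (8.314 * 822.15)) = 3.71086e-14 m^2/s
Step 2: J = D * (C1 - C2) / dx
J = 3.71086e-14 * (2.28 - 1.07) / 1.6e-03
J = 2.806e-11 kg/(m^2*s)


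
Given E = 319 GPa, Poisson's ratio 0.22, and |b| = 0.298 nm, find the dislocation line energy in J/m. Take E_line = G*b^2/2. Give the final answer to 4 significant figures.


Step 1: G = E / (2*(1+nu))
G = 319 / (2*(1+0.22)) = 130.738 GPa = 1.30738e+11 Pa
Step 2: E_line = G*b^2/2
b = 0.298 nm = 2.98e-10 m
E_line = 0.5 * 1.30738e+11 * (2.98e-10)^2 = 5.805e-09 J/m


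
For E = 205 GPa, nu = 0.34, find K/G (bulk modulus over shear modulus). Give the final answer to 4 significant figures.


G = E / (2*(1+nu))
G = 205 / (2*(1+0.34)) = 76.4925 GPa
K = E / (3*(1-2*nu))
K = 205 / (3*(1-2*0.34)) = 213.542 GPa
K/G = 213.542 / 76.4925 = 2.792


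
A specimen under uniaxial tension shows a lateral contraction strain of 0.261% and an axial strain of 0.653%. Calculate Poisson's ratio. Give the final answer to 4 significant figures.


nu = -epsilon_lat / epsilon_axial
Lateral strain is contraction (negative), so using magnitudes:
nu = 0.261 / 0.653
nu = 0.3997


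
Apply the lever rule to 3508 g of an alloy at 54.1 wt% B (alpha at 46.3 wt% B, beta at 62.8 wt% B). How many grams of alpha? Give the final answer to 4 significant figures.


f_alpha = (C_beta - C0) / (C_beta - C_alpha)
f_alpha = (62.8 - 54.1) / (62.8 - 46.3) = 0.527273
m_alpha = f_alpha * m_total = 0.527273 * 3508 = 1850 g


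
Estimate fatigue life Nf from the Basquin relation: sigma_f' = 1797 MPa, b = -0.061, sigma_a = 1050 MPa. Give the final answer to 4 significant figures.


sigma_a = sigma_f' * (2*Nf)^b
2*Nf = (sigma_a / sigma_f')^(1/b)
2*Nf = (1050 / 1797)^(1/-0.061)
2*Nf = 6691.97
Nf = 3346 cycles


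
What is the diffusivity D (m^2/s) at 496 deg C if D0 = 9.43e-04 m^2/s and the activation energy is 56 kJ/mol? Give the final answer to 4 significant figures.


D = D0 * exp(-Qd / (R*T))
T = 769.15 K
D = 9.43e-04 * exp(-56e3 / (8.314 * 769.15))
D = 1.484e-07 m^2/s


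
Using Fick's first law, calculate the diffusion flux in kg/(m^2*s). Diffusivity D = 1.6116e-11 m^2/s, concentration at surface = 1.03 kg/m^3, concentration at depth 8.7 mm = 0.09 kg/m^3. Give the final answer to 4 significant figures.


J = -D * (dC/dx) = D * (C1 - C2) / dx
J = 1.6116e-11 * (1.03 - 0.09) / 8.7e-03
J = 1.741e-09 kg/(m^2*s)


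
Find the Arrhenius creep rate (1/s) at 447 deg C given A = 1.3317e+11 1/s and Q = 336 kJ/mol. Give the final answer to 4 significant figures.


rate = A * exp(-Q / (R*T))
T = 447 + 273.15 = 720.15 K
rate = 1.3317e+11 * exp(-336e3 / (8.314 * 720.15))
rate = 5.655e-14 1/s


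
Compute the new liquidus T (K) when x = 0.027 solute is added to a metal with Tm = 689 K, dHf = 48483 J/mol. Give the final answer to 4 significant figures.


dT = R*Tm^2*x / dHf
dT = 8.314 * 689^2 * 0.027 / 48483
dT = 2.19797 K
T_new = 689 - 2.19797 = 686.8 K


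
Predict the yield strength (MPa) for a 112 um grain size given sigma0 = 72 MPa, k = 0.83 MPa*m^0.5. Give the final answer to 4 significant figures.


sigma_y = sigma0 + k / sqrt(d)
d = 112 um = 1.12e-04 m
sigma_y = 72 + 0.83 / sqrt(1.12e-04)
sigma_y = 150.4 MPa


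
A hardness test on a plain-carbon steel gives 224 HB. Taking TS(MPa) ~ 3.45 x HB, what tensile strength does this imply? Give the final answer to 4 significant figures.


TS (MPa) = 3.45 * HB
TS = 3.45 * 224
TS = 772.8 MPa


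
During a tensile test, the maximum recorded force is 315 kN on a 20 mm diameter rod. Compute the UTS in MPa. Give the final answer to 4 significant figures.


A0 = pi*(d/2)^2 = pi*(20/2)^2 = 314.159 mm^2
UTS = F_max / A0 = 315*1000 / 314.159
UTS = 1003 MPa


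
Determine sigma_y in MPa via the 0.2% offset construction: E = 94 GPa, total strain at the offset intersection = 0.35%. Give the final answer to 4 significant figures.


Offset strain = 0.002
Elastic strain at yield = total_strain - offset = 3.5e-03 - 0.002 = 1.5e-03
sigma_y = E * elastic_strain = 94000 * 1.5e-03
sigma_y = 141 MPa


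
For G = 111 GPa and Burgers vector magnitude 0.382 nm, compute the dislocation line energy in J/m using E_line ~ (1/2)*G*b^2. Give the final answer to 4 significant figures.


E = G*b^2/2
b = 0.382 nm = 3.82e-10 m
G = 111 GPa = 1.11e+11 Pa
E = 0.5 * 1.11e+11 * (3.82e-10)^2
E = 8.099e-09 J/m


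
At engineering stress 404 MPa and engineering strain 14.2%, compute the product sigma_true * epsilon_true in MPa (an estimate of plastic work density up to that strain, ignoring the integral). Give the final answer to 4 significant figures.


sigma_true = sigma_eng * (1 + epsilon_eng)
sigma_true = 404 * (1 + 0.142) = 461.368 MPa
epsilon_true = ln(1 + epsilon_eng)
epsilon_true = ln(1 + 0.142) = 0.132781
sigma_true * epsilon_true = 461.368 * 0.132781 = 61.26 MPa


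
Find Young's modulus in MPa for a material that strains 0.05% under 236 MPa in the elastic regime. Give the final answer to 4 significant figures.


E = sigma / epsilon
epsilon = 0.05% = 5e-04
E = 236 / 5e-04
E = 472000 MPa


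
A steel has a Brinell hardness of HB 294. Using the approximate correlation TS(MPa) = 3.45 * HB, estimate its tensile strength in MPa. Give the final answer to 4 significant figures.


TS (MPa) = 3.45 * HB
TS = 3.45 * 294
TS = 1014 MPa


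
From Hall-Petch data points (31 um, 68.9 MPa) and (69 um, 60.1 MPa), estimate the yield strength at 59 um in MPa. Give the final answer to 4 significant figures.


sigma_y = sigma0 + k / sqrt(d)
1/sqrt(d1) = 1/sqrt(3.1e-05) = 179.605;  1/sqrt(d2) = 120.386
k = (sigma1 - sigma2) / (1/sqrt(d1) - 1/sqrt(d2)) = (68.9 - 60.1) / (179.605 - 120.386) = 0.1486 MPa*m^0.5
sigma0 = sigma1 - k/sqrt(d1) = 68.9 - 0.1486*179.605 = 42.2107 MPa
sigma_y(d3) = 42.2107 + 0.1486 / sqrt(5.9e-05) = 61.56 MPa


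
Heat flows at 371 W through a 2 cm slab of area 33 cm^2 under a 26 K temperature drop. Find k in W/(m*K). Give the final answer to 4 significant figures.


k = Q*L / (A*dT)
L = 0.02 m, A = 3.3e-03 m^2
k = 371 * 0.02 / (3.3e-03 * 26)
k = 86.48 W/(m*K)


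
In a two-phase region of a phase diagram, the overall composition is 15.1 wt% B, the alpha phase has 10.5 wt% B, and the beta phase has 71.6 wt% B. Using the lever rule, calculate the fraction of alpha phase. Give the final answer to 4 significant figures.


f_alpha = (C_beta - C0) / (C_beta - C_alpha)
f_alpha = (71.6 - 15.1) / (71.6 - 10.5)
f_alpha = 0.9247
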